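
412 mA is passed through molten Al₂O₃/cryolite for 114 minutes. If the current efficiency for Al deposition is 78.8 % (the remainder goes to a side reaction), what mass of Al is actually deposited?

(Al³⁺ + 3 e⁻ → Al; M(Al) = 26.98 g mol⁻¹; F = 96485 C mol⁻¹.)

Q = I·t = 0.4120 × 6840.0 = 2818 C.
n(e⁻) = 2818/96485 = 0.02921 mol; theoretically n(Al) = 0.02921/3 = 0.009736 mol, m_theo = 0.2627 g.
At 78.8 % efficiency, m_actual = 0.788 × 0.2627 = 0.207 g.

0.207 g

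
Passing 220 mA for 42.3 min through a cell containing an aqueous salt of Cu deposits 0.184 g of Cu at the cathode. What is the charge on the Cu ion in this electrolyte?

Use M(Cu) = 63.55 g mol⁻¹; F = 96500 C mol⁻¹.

+2

Q = I·t = 0.2200 A × 2538.0 s = 558.4 C, so n(e⁻) = 558.4/96500 = 0.005786 mol.
n(Cu) deposited = 0.184 / 63.55 = 0.002895 mol.
Electrons per atom = n(e⁻)/n(Cu) = 0.005786 / 0.002895 = 2.00 ≈ 2, so the ion is Cu²⁺.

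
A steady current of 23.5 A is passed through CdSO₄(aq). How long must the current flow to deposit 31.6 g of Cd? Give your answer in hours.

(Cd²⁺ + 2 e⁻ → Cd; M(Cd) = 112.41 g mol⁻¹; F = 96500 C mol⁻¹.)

0.641 h

n(Cd) = m/M = 31.6 / 112.41 = 0.2811 mol.
Each Cd atom requires 2 electrons, so n(e⁻) = 2 × 0.2811 = 0.5622 mol.
Q = n(e⁻)·F = 0.5622 × 96500 = 54250 C.
t = Q/I = 54250 / 23.50 A = 2309 s = 0.641 h.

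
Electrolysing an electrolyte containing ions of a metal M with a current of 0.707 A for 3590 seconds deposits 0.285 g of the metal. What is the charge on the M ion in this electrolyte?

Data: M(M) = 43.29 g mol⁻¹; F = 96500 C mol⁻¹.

Q = I·t = 0.7070 A × 3590.0 s = 2538 C, so n(e⁻) = 2538/96500 = 0.02630 mol.
n(M) deposited = 0.285 / 43.29 = 0.006584 mol.
Electrons per atom = n(e⁻)/n(M) = 0.02630 / 0.006584 = 4.00 ≈ 4, so the ion is M⁴⁺.

+4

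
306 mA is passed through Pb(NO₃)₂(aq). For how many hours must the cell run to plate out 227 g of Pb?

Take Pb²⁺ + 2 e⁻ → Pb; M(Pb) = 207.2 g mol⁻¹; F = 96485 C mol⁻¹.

n(Pb) = m/M = 227 / 207.2 = 1.096 mol.
Each Pb atom requires 2 electrons, so n(e⁻) = 2 × 1.096 = 2.191 mol.
Q = n(e⁻)·F = 2.191 × 96485 = 211400 C.
t = Q/I = 211400 / 0.3060 A = 690900 s = 192 h.

192 h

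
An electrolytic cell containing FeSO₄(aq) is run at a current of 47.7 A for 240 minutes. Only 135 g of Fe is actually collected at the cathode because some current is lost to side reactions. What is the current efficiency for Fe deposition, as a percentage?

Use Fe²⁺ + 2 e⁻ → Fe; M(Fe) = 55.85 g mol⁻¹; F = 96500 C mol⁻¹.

Q = I·t = 47.70 × 14400 = 686900 C; n(e⁻) = 686900/96500 = 7.118 mol.
Theoretical n(Fe) = n(e⁻)/2 = 3.559 mol, i.e. m_theo = 3.559 × 55.85 = 198.8 g.
Efficiency = m_actual / m_theo = 135 / 198.8 = 67.9 %.

67.9 %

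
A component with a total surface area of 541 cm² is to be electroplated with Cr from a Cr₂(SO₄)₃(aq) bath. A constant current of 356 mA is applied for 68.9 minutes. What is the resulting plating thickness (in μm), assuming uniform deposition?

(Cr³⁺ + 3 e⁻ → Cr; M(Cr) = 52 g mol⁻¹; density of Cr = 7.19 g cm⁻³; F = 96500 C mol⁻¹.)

0.680 μm

Q = I·t = 0.3560 × 4134.0 = 1472 C; n(e⁻) = 0.01525 mol.
n(Cr) = n(e⁻)/3 = 0.005084 mol, so m = 0.005084 × 52 = 0.2643 g.
Volume = m/ρ = 0.2643 / 7.19 = 0.03677 cm³.
Thickness = V/A = 0.03677 / 541 = 6.80 × 10⁻⁵ cm = 0.680 μm.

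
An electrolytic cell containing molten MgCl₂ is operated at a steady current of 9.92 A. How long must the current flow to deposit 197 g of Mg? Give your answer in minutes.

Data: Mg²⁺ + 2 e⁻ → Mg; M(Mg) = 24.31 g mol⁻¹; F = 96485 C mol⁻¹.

n(Mg) = m/M = 197 / 24.31 = 8.104 mol.
Each Mg atom requires 2 electrons, so n(e⁻) = 2 × 8.104 = 16.21 mol.
Q = n(e⁻)·F = 16.21 × 96485 = 1564000 C.
t = Q/I = 1564000 / 9.920 A = 157600 s = 2630 min.

2630 min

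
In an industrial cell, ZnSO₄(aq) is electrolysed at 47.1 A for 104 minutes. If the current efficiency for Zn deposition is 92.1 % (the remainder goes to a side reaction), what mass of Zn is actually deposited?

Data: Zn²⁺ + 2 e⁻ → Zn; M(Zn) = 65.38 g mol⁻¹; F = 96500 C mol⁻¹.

91.7 g

Q = I·t = 47.10 × 6240.0 = 293900 C.
n(e⁻) = 293900/96500 = 3.046 mol; theoretically n(Zn) = 3.046/2 = 1.523 mol, m_theo = 99.56 g.
At 92.1 % efficiency, m_actual = 0.921 × 99.56 = 91.7 g.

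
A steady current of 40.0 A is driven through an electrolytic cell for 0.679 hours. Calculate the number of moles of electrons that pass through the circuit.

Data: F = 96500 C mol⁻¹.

Q = I·t = 40.00 A × 2444.4 s = 97780 C.
n(e⁻) = Q/F = 97780 / 96500 = 1.01 mol.

1.01 mol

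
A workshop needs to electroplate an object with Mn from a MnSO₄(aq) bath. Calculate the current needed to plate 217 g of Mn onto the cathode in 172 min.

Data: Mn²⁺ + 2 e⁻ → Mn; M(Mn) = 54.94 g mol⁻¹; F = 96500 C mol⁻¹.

n(Mn) = 217 / 54.94 = 3.950 mol.
n(e⁻) = 2 × 3.950 = 7.900 mol.
Q = n(e⁻)·F = 7.900 × 96500 = 762300 C.
I = Q/t = 762300 / 10320 s = 73.9 A.

73.9 A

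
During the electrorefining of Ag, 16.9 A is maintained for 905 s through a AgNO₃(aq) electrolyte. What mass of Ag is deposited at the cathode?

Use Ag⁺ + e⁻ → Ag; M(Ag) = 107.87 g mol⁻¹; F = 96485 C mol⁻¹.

Q = I·t = 16.90 A × 905.00 s = 15290 C.
n(e⁻) = Q/F = 15290 / 96485 = 0.1585 mol.
Ag⁺ + e⁻ → Ag, so n(Ag) = n(e⁻)/1 = 0.1585 mol.
m = n·M = 0.1585 × 107.87 = 17.1 g.

17.1 g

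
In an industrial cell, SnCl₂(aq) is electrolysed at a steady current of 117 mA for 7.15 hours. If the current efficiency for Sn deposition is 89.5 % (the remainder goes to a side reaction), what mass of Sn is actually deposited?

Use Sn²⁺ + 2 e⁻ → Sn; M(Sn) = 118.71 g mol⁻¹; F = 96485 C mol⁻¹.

1.66 g

Q = I·t = 0.1170 × 25740 = 3012 C.
n(e⁻) = 3012/96485 = 0.03121 mol; theoretically n(Sn) = 0.03121/2 = 0.01561 mol, m_theo = 1.853 g.
At 89.5 % efficiency, m_actual = 0.895 × 1.853 = 1.66 g.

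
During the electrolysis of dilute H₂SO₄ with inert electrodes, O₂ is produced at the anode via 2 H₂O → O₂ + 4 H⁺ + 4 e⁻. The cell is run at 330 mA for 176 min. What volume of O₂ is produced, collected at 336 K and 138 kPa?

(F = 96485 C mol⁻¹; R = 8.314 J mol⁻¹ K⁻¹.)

0.183 L

Q = I·t = 0.3300 A × 10560 s = 3485 C.
n(e⁻) = Q/F = 3485 / 96485 = 0.03612 mol.
4 electrons are transferred per O₂ molecule, so n(O₂) = 0.03612 / 4 = 0.009029 mol.
V = nRT/P = (0.009029 × 8.314 × 336) / (138 × 10³ Pa) = 1.83 × 10⁻⁴ m³ = 0.183 L.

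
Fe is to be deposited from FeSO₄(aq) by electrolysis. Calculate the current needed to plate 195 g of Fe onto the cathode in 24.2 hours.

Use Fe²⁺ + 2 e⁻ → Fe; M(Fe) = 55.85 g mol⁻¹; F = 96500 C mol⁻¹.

7.73 A

n(Fe) = 195 / 55.85 = 3.491 mol.
n(e⁻) = 2 × 3.491 = 6.983 mol.
Q = n(e⁻)·F = 6.983 × 96500 = 673900 C.
I = Q/t = 673900 / 87120 s = 7.73 A.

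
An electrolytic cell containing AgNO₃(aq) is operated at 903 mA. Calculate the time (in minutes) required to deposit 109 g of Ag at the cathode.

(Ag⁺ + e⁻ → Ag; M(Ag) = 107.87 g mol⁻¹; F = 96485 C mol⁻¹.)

1800 min

n(Ag) = m/M = 109 / 107.87 = 1.010 mol.
Each Ag atom requires 1 electron, so n(e⁻) = 1 × 1.010 = 1.010 mol.
Q = n(e⁻)·F = 1.010 × 96485 = 97500 C.
t = Q/I = 97500 / 0.9030 A = 108000 s = 1800 min.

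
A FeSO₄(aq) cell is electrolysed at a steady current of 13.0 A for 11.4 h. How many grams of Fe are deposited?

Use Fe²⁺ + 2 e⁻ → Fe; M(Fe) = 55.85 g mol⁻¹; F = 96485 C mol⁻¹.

Q = I·t = 13.00 A × 41040 s = 533500 C.
n(e⁻) = Q/F = 533500 / 96485 = 5.530 mol.
Fe²⁺ + 2 e⁻ → Fe, so n(Fe) = n(e⁻)/2 = 2.765 mol.
m = n·M = 2.765 × 55.85 = 154 g.

154 g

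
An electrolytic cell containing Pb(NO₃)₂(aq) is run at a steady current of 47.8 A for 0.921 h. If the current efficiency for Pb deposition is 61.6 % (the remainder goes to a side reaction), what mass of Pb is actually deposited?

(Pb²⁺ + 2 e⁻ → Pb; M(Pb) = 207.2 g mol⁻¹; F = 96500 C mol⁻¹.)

Q = I·t = 47.80 × 3315.6 = 158500 C.
n(e⁻) = 158500/96500 = 1.642 mol; theoretically n(Pb) = 1.642/2 = 0.8212 mol, m_theo = 170.1 g.
At 61.6 % efficiency, m_actual = 0.616 × 170.1 = 105 g.

105 g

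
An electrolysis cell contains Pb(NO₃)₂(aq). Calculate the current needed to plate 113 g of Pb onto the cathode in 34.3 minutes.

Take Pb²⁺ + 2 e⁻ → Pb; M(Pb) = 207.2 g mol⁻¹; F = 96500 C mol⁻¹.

n(Pb) = 113 / 207.2 = 0.5454 mol.
n(e⁻) = 2 × 0.5454 = 1.091 mol.
Q = n(e⁻)·F = 1.091 × 96500 = 105300 C.
I = Q/t = 105300 / 2058.0 s = 51.1 A.

51.1 A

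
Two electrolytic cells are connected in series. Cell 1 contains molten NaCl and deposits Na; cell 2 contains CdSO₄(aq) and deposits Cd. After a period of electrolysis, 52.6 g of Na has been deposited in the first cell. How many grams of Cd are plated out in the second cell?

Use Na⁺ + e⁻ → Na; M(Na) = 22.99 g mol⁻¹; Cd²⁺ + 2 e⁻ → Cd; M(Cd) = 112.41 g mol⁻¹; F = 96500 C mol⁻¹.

129 g

n(Na) = 52.6 / 22.99 = 2.288 mol.
Since Na⁺ + e⁻ → Na, n(e⁻) passed = 1 × 2.288 = 2.288 mol.
Cells in series carry the same charge, so the same 2.288 mol of electrons passes through cell 2.
Cd²⁺ + 2 e⁻ → Cd, so n(Cd) = 2.288 / 2 = 1.144 mol.
m(Cd) = 1.144 × 112.41 = 129 g.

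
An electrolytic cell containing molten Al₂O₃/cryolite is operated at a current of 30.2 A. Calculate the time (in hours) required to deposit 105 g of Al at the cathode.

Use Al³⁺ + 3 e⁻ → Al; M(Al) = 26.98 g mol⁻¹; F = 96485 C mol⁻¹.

n(Al) = m/M = 105 / 26.98 = 3.892 mol.
Each Al atom requires 3 electrons, so n(e⁻) = 3 × 3.892 = 11.68 mol.
Q = n(e⁻)·F = 11.68 × 96485 = 1126000 C.
t = Q/I = 1126000 / 30.20 A = 37300 s = 10.4 h.

10.4 h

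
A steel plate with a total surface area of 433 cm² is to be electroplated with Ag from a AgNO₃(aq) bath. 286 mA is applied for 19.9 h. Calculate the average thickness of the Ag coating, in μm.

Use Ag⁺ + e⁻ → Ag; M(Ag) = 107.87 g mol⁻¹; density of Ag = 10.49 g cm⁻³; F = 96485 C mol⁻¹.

Q = I·t = 0.2860 × 71640 = 20490 C; n(e⁻) = 0.2124 mol.
n(Ag) = n(e⁻)/1 = 0.2124 mol, so m = 0.2124 × 107.87 = 22.91 g.
Volume = m/ρ = 22.91 / 10.49 = 2.184 cm³.
Thickness = V/A = 2.184 / 433 = 0.00504 cm = 50.4 μm.

50.4 μm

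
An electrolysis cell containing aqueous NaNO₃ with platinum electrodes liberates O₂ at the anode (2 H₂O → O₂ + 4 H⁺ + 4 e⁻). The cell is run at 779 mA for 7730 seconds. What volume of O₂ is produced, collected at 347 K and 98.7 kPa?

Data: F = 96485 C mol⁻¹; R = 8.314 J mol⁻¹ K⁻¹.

Q = I·t = 0.7790 A × 7730.0 s = 6022 C.
n(e⁻) = Q/F = 6022 / 96485 = 0.06241 mol.
4 electrons are transferred per O₂ molecule, so n(O₂) = 0.06241 / 4 = 0.01560 mol.
V = nRT/P = (0.01560 × 8.314 × 347) / (98.7 × 10³ Pa) = 4.56 × 10⁻⁴ m³ = 0.456 L.

0.456 L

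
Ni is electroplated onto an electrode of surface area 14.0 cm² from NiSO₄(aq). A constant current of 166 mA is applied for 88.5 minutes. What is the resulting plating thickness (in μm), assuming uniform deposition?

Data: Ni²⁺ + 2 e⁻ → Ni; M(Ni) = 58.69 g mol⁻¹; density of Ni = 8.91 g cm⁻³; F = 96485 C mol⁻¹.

Q = I·t = 0.1660 × 5310.0 = 881.5 C; n(e⁻) = 0.009136 mol.
n(Ni) = n(e⁻)/2 = 0.004568 mol, so m = 0.004568 × 58.69 = 0.2681 g.
Volume = m/ρ = 0.2681 / 8.91 = 0.03009 cm³.
Thickness = V/A = 0.03009 / 14.0 = 0.00215 cm = 21.5 μm.

21.5 μm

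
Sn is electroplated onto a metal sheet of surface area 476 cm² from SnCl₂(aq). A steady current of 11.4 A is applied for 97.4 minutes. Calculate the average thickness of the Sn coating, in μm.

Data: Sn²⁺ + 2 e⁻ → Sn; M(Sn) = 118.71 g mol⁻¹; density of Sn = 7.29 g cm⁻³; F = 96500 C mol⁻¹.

118 μm

Q = I·t = 11.40 × 5844.0 = 66620 C; n(e⁻) = 0.6904 mol.
n(Sn) = n(e⁻)/2 = 0.3452 mol, so m = 0.3452 × 118.71 = 40.98 g.
Volume = m/ρ = 40.98 / 7.29 = 5.621 cm³.
Thickness = V/A = 5.621 / 476 = 0.0118 cm = 118 μm.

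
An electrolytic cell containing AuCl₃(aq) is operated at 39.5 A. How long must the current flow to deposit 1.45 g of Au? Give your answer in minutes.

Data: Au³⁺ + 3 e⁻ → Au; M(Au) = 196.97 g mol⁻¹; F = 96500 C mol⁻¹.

0.899 min

n(Au) = m/M = 1.45 / 196.97 = 0.007362 mol.
Each Au atom requires 3 electrons, so n(e⁻) = 3 × 0.007362 = 0.02208 mol.
Q = n(e⁻)·F = 0.02208 × 96500 = 2131 C.
t = Q/I = 2131 / 39.50 A = 53.95 s = 0.899 min.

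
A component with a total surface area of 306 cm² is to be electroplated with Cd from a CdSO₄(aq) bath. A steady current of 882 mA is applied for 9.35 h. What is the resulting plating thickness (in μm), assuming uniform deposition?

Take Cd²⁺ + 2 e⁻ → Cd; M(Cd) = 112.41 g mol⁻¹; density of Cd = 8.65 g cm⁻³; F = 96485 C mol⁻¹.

65.3 μm

Q = I·t = 0.8820 × 33660 = 29690 C; n(e⁻) = 0.3077 mol.
n(Cd) = n(e⁻)/2 = 0.1538 mol, so m = 0.1538 × 112.41 = 17.29 g.
Volume = m/ρ = 17.29 / 8.65 = 1.999 cm³.
Thickness = V/A = 1.999 / 306 = 0.00653 cm = 65.3 μm.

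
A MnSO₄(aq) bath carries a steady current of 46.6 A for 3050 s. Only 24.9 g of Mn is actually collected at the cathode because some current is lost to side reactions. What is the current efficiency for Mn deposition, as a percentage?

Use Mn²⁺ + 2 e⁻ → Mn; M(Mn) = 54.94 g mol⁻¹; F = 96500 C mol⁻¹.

Q = I·t = 46.60 × 3050.0 = 142100 C; n(e⁻) = 142100/96500 = 1.473 mol.
Theoretical n(Mn) = n(e⁻)/2 = 0.7364 mol, i.e. m_theo = 0.7364 × 54.94 = 40.46 g.
Efficiency = m_actual / m_theo = 24.9 / 40.46 = 61.5 %.

61.5 %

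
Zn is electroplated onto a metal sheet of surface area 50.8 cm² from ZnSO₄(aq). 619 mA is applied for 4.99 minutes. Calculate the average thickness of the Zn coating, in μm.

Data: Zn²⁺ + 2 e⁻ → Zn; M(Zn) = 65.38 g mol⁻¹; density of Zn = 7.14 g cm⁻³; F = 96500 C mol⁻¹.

Q = I·t = 0.6190 × 299.40 = 185.3 C; n(e⁻) = 0.001921 mol.
n(Zn) = n(e⁻)/2 = 0.0009603 mol, so m = 0.0009603 × 65.38 = 0.06278 g.
Volume = m/ρ = 0.06278 / 7.14 = 0.008793 cm³.
Thickness = V/A = 0.008793 / 50.8 = 1.73 × 10⁻⁴ cm = 1.73 μm.

1.73 μm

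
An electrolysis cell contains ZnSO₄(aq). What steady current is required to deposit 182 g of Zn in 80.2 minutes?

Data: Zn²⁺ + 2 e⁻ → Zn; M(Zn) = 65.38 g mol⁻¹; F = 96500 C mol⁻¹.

n(Zn) = 182 / 65.38 = 2.784 mol.
n(e⁻) = 2 × 2.784 = 5.567 mol.
Q = n(e⁻)·F = 5.567 × 96500 = 537300 C.
I = Q/t = 537300 / 4812.0 s = 112 A.

112 A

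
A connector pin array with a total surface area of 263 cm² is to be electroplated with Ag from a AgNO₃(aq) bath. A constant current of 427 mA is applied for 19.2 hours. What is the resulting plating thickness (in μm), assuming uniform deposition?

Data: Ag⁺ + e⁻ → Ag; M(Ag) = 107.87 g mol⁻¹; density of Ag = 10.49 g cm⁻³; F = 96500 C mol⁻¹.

120 μm

Q = I·t = 0.4270 × 69120 = 29510 C; n(e⁻) = 0.3058 mol.
n(Ag) = n(e⁻)/1 = 0.3058 mol, so m = 0.3058 × 107.87 = 32.99 g.
Volume = m/ρ = 32.99 / 10.49 = 3.145 cm³.
Thickness = V/A = 3.145 / 263 = 0.0120 cm = 120 μm.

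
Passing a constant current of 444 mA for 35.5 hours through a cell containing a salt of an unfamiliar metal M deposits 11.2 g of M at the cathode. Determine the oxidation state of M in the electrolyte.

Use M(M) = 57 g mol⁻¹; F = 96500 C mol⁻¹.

Q = I·t = 0.4440 A × 127800 s = 56740 C, so n(e⁻) = 56740/96500 = 0.5880 mol.
n(M) deposited = 11.2 / 57 = 0.1965 mol.
Electrons per atom = n(e⁻)/n(M) = 0.5880 / 0.1965 = 2.99 ≈ 3, so the ion is M³⁺.

+3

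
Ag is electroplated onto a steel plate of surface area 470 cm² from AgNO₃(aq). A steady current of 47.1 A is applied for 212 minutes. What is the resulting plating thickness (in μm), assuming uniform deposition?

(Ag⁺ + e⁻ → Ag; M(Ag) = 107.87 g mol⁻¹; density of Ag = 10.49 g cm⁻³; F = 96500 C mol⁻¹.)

1360 μm

Q = I·t = 47.10 × 12720 = 599100 C; n(e⁻) = 6.208 mol.
n(Ag) = n(e⁻)/1 = 6.208 mol, so m = 6.208 × 107.87 = 669.7 g.
Volume = m/ρ = 669.7 / 10.49 = 63.84 cm³.
Thickness = V/A = 63.84 / 470 = 0.136 cm = 1360 μm.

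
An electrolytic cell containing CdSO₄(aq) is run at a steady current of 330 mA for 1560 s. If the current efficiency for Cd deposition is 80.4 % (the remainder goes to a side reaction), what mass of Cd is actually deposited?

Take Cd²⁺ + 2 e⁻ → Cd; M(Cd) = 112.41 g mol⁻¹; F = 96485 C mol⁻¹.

0.241 g

Q = I·t = 0.3300 × 1560.0 = 514.8 C.
n(e⁻) = 514.8/96485 = 0.005336 mol; theoretically n(Cd) = 0.005336/2 = 0.002668 mol, m_theo = 0.2999 g.
At 80.4 % efficiency, m_actual = 0.804 × 0.2999 = 0.241 g.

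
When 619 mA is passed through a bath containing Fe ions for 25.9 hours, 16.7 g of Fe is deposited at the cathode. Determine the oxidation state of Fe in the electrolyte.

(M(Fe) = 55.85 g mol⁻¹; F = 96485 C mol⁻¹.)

Q = I·t = 0.6190 A × 93240 s = 57720 C, so n(e⁻) = 57720/96485 = 0.5982 mol.
n(Fe) deposited = 16.7 / 55.85 = 0.2990 mol.
Electrons per atom = n(e⁻)/n(Fe) = 0.5982 / 0.2990 = 2.00 ≈ 2, so the ion is Fe²⁺.

+2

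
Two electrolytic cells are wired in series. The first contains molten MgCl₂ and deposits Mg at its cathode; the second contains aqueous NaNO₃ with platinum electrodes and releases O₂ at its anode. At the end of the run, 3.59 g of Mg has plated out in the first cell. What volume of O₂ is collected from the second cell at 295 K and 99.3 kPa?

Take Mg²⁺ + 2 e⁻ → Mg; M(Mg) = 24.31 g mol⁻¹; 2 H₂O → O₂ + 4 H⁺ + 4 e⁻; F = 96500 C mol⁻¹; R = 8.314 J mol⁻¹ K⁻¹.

1.82 L

n(Mg) = 3.59 / 24.31 = 0.1477 mol, so n(e⁻) = 2 × 0.1477 = 0.2954 mol.
The cells are in series, so the same 0.2954 mol of electrons passes through the second cell.
2 H₂O → O₂ + 4 H⁺ + 4 e⁻ — 4 mol e⁻ per mol O₂, so n(O₂) = 0.2954/4 = 0.07384 mol.
V = nRT/P = (0.07384 × 8.314 × 295) / (99.3 × 10³) = 0.00182 m³ = 1.82 L.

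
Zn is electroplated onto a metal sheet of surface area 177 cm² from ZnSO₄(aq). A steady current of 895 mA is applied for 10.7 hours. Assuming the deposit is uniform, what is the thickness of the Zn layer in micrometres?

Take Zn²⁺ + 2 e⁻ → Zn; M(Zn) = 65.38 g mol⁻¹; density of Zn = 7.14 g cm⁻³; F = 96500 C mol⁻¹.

Q = I·t = 0.8950 × 38520 = 34480 C; n(e⁻) = 0.3573 mol.
n(Zn) = n(e⁻)/2 = 0.1786 mol, so m = 0.1786 × 65.38 = 11.68 g.
Volume = m/ρ = 11.68 / 7.14 = 1.636 cm³.
Thickness = V/A = 1.636 / 177 = 0.00924 cm = 92.4 μm.

92.4 μm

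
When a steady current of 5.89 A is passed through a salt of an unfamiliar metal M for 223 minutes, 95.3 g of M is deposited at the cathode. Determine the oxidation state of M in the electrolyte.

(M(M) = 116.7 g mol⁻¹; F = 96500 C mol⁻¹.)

+1

Q = I·t = 5.890 A × 13380 s = 78810 C, so n(e⁻) = 78810/96500 = 0.8167 mol.
n(M) deposited = 95.3 / 116.7 = 0.8166 mol.
Electrons per atom = n(e⁻)/n(M) = 0.8167 / 0.8166 = 1.00 ≈ 1, so the ion is M⁺.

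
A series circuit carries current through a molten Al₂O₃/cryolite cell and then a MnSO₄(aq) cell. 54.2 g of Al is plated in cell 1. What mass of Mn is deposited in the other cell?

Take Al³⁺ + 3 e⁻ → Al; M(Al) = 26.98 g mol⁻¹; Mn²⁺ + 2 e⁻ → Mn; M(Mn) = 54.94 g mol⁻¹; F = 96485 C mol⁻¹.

n(Al) = 54.2 / 26.98 = 2.009 mol.
Since Al³⁺ + 3 e⁻ → Al, n(e⁻) passed = 3 × 2.009 = 6.027 mol.
Cells in series carry the same charge, so the same 6.027 mol of electrons passes through cell 2.
Mn²⁺ + 2 e⁻ → Mn, so n(Mn) = 6.027 / 2 = 3.013 mol.
m(Mn) = 3.013 × 54.94 = 166 g.

166 g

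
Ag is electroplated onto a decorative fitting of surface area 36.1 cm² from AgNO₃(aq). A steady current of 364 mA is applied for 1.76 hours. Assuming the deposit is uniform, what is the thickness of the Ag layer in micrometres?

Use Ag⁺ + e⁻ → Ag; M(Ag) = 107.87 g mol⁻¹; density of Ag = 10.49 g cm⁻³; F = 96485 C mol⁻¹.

Q = I·t = 0.3640 × 6336.0 = 2306 C; n(e⁻) = 0.02390 mol.
n(Ag) = n(e⁻)/1 = 0.02390 mol, so m = 0.02390 × 107.87 = 2.578 g.
Volume = m/ρ = 2.578 / 10.49 = 0.2458 cm³.
Thickness = V/A = 0.2458 / 36.1 = 0.00681 cm = 68.1 μm.

68.1 μm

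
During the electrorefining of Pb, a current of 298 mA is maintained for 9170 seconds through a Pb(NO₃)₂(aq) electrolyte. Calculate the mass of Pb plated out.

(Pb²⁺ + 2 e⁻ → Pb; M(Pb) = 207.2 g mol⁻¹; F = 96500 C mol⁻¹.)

2.93 g

Q = I·t = 0.2980 A × 9170.0 s = 2733 C.
n(e⁻) = Q/F = 2733 / 96500 = 0.02832 mol.
Pb²⁺ + 2 e⁻ → Pb, so n(Pb) = n(e⁻)/2 = 0.01416 mol.
m = n·M = 0.01416 × 207.2 = 2.93 g.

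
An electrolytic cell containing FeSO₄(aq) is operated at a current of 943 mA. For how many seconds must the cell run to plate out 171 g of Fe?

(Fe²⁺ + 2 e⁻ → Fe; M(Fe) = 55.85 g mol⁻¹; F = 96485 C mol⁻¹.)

n(Fe) = m/M = 171 / 55.85 = 3.062 mol.
Each Fe atom requires 2 electrons, so n(e⁻) = 2 × 3.062 = 6.124 mol.
Q = n(e⁻)·F = 6.124 × 96485 = 590800 C.
t = Q/I = 590800 / 0.9430 A = 626500 s.

6.27 × 10⁵ s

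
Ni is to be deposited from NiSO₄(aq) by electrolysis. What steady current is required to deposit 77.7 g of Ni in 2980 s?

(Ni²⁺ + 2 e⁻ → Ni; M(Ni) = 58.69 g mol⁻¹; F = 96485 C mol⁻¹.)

85.7 A

n(Ni) = 77.7 / 58.69 = 1.324 mol.
n(e⁻) = 2 × 1.324 = 2.648 mol.
Q = n(e⁻)·F = 2.648 × 96485 = 255500 C.
I = Q/t = 255500 / 2980.0 s = 85.7 A.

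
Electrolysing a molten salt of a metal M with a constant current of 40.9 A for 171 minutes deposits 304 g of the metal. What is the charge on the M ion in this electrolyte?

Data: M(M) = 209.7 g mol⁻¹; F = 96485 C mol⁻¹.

Q = I·t = 40.90 A × 10260 s = 419600 C, so n(e⁻) = 419600/96485 = 4.349 mol.
n(M) deposited = 304 / 209.7 = 1.450 mol.
Electrons per atom = n(e⁻)/n(M) = 4.349 / 1.450 = 3.00 ≈ 3, so the ion is M³⁺.

+3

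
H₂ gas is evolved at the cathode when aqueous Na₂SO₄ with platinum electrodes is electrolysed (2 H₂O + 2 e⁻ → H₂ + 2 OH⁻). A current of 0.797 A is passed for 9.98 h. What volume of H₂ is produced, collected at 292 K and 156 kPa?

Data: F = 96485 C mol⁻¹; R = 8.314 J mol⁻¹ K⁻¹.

2.31 L

Q = I·t = 0.7970 A × 35928 s = 28630 C.
n(e⁻) = Q/F = 28630 / 96485 = 0.2968 mol.
2 electrons are transferred per H₂ molecule, so n(H₂) = 0.2968 / 2 = 0.1484 mol.
V = nRT/P = (0.1484 × 8.314 × 292) / (156 × 10³ Pa) = 0.00231 m³ = 2.31 L.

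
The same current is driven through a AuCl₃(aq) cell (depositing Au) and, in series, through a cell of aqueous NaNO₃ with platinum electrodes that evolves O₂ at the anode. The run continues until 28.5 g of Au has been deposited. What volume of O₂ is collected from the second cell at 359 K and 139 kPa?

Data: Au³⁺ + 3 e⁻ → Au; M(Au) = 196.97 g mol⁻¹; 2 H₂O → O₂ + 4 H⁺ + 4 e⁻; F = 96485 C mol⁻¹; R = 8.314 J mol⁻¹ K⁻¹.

2.33 L

n(Au) = 28.5 / 196.97 = 0.1447 mol, so n(e⁻) = 3 × 0.1447 = 0.4341 mol.
The cells are in series, so the same 0.4341 mol of electrons passes through the second cell.
2 H₂O → O₂ + 4 H⁺ + 4 e⁻ — 4 mol e⁻ per mol O₂, so n(O₂) = 0.4341/4 = 0.1085 mol.
V = nRT/P = (0.1085 × 8.314 × 359) / (139 × 10³) = 0.00233 m³ = 2.33 L.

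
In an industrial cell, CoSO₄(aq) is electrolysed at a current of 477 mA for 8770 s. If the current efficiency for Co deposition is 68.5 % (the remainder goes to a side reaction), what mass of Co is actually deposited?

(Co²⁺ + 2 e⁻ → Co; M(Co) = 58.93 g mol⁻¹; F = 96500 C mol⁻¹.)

Q = I·t = 0.4770 × 8770.0 = 4183 C.
n(e⁻) = 4183/96500 = 0.04335 mol; theoretically n(Co) = 0.04335/2 = 0.02168 mol, m_theo = 1.277 g.
At 68.5 % efficiency, m_actual = 0.685 × 1.277 = 0.875 g.

0.875 g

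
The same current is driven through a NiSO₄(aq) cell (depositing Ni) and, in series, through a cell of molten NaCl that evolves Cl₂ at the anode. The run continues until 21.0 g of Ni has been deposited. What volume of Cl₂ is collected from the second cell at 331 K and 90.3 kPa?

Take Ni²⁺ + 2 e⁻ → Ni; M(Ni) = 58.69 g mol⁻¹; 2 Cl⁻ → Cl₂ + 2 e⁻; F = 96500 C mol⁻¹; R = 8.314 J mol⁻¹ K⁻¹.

10.9 L

n(Ni) = 21.0 / 58.69 = 0.3578 mol, so n(e⁻) = 2 × 0.3578 = 0.7156 mol.
The cells are in series, so the same 0.7156 mol of electrons passes through the second cell.
2 Cl⁻ → Cl₂ + 2 e⁻ — 2 mol e⁻ per mol Cl₂, so n(Cl₂) = 0.7156/2 = 0.3578 mol.
V = nRT/P = (0.3578 × 8.314 × 331) / (90.3 × 10³) = 0.0109 m³ = 10.9 L.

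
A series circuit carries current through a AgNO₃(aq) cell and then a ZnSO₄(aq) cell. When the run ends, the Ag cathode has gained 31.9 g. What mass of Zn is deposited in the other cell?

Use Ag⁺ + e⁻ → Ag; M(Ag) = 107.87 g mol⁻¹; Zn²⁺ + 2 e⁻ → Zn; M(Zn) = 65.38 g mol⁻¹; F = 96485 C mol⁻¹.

9.67 g

n(Ag) = 31.9 / 107.87 = 0.2957 mol.
Since Ag⁺ + e⁻ → Ag, n(e⁻) passed = 1 × 0.2957 = 0.2957 mol.
Cells in series carry the same charge, so the same 0.2957 mol of electrons passes through cell 2.
Zn²⁺ + 2 e⁻ → Zn, so n(Zn) = 0.2957 / 2 = 0.1479 mol.
m(Zn) = 0.1479 × 65.38 = 9.67 g.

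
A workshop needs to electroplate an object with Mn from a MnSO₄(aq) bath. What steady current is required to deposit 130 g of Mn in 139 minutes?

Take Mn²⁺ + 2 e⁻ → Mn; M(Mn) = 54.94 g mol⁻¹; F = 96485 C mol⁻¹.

54.7 A

n(Mn) = 130 / 54.94 = 2.366 mol.
n(e⁻) = 2 × 2.366 = 4.732 mol.
Q = n(e⁻)·F = 4.732 × 96485 = 456600 C.
I = Q/t = 456600 / 8340.0 s = 54.7 A.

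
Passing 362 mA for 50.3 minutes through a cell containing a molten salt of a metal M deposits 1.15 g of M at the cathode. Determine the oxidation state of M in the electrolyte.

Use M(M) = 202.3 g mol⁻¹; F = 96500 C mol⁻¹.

Q = I·t = 0.3620 A × 3018.0 s = 1093 C, so n(e⁻) = 1093/96500 = 0.01132 mol.
n(M) deposited = 1.15 / 202.3 = 0.005685 mol.
Electrons per atom = n(e⁻)/n(M) = 0.01132 / 0.005685 = 1.99 ≈ 2, so the ion is M²⁺.

+2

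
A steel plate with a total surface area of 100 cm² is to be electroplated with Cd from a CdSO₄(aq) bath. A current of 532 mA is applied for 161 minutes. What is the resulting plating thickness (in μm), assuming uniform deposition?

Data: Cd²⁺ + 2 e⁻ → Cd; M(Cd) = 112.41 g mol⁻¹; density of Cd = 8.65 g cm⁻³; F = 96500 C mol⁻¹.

Q = I·t = 0.5320 × 9660.0 = 5139 C; n(e⁻) = 0.05326 mol.
n(Cd) = n(e⁻)/2 = 0.02663 mol, so m = 0.02663 × 112.41 = 2.993 g.
Volume = m/ρ = 2.993 / 8.65 = 0.3460 cm³.
Thickness = V/A = 0.3460 / 100 = 0.00346 cm = 34.6 μm.

34.6 μm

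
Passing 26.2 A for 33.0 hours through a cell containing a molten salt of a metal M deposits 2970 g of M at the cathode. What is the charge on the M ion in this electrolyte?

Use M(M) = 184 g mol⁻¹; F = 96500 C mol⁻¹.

+2

Q = I·t = 26.20 A × 118800 s = 3113000 C, so n(e⁻) = 3113000/96500 = 32.25 mol.
n(M) deposited = 2970 / 184 = 16.14 mol.
Electrons per atom = n(e⁻)/n(M) = 32.25 / 16.14 = 2.00 ≈ 2, so the ion is M²⁺.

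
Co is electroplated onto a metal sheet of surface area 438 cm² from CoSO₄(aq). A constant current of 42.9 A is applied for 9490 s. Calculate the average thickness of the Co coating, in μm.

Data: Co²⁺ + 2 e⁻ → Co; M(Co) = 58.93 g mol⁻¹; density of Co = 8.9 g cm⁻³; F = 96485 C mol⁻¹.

319 μm

Q = I·t = 42.90 × 9490.0 = 407100 C; n(e⁻) = 4.220 mol.
n(Co) = n(e⁻)/2 = 2.110 mol, so m = 2.110 × 58.93 = 124.3 g.
Volume = m/ρ = 124.3 / 8.9 = 13.97 cm³.
Thickness = V/A = 13.97 / 438 = 0.0319 cm = 319 μm.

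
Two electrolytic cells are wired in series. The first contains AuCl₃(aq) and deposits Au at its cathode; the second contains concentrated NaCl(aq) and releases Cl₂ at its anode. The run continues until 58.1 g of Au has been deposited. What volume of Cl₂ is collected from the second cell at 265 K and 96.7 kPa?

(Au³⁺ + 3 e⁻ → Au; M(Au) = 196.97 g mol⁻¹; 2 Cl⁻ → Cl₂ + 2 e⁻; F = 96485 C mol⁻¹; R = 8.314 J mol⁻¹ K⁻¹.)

10.1 L

n(Au) = 58.1 / 196.97 = 0.2950 mol, so n(e⁻) = 3 × 0.2950 = 0.8849 mol.
The cells are in series, so the same 0.8849 mol of electrons passes through the second cell.
2 Cl⁻ → Cl₂ + 2 e⁻ — 2 mol e⁻ per mol Cl₂, so n(Cl₂) = 0.8849/2 = 0.4425 mol.
V = nRT/P = (0.4425 × 8.314 × 265) / (96.7 × 10³) = 0.0101 m³ = 10.1 L.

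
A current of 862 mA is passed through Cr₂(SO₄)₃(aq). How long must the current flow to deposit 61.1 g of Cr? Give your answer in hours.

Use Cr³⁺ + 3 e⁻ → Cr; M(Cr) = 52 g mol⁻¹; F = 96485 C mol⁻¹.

n(Cr) = m/M = 61.1 / 52 = 1.175 mol.
Each Cr atom requires 3 electrons, so n(e⁻) = 3 × 1.175 = 3.525 mol.
Q = n(e⁻)·F = 3.525 × 96485 = 340100 C.
t = Q/I = 340100 / 0.8620 A = 394600 s = 110 h.

110 h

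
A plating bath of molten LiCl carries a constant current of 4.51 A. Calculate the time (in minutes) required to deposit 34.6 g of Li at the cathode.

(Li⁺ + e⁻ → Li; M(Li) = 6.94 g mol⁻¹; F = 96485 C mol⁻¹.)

n(Li) = m/M = 34.6 / 6.94 = 4.986 mol.
Each Li atom requires 1 electron, so n(e⁻) = 1 × 4.986 = 4.986 mol.
Q = n(e⁻)·F = 4.986 × 96485 = 481000 C.
t = Q/I = 481000 / 4.510 A = 106700 s = 1780 min.

1780 min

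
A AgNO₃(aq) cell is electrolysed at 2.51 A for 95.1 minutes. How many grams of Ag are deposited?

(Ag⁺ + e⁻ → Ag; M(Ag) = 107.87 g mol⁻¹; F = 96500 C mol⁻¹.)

Q = I·t = 2.510 A × 5706.0 s = 14320 C.
n(e⁻) = Q/F = 14320 / 96500 = 0.1484 mol.
Ag⁺ + e⁻ → Ag, so n(Ag) = n(e⁻)/1 = 0.1484 mol.
m = n·M = 0.1484 × 107.87 = 16.0 g.

16.0 g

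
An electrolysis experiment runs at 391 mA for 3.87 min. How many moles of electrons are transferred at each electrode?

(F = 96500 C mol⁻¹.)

Q = I·t = 0.3910 A × 232.20 s = 90.79 C.
n(e⁻) = Q/F = 90.79 / 96500 = 9.41 × 10⁻⁴ mol.

9.41 × 10⁻⁴ mol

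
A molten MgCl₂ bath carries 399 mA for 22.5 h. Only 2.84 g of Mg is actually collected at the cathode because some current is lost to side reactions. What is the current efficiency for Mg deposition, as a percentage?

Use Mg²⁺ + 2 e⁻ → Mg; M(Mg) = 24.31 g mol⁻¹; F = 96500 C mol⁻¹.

Q = I·t = 0.3990 × 81000 = 32320 C; n(e⁻) = 32320/96500 = 0.3349 mol.
Theoretical n(Mg) = n(e⁻)/2 = 0.1675 mol, i.e. m_theo = 0.1675 × 24.31 = 4.071 g.
Efficiency = m_actual / m_theo = 2.84 / 4.071 = 69.8 %.

69.8 %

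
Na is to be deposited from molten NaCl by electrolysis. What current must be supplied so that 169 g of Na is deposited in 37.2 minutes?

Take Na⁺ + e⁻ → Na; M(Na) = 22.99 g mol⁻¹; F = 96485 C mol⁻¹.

n(Na) = 169 / 22.99 = 7.351 mol.
n(e⁻) = 1 × 7.351 = 7.351 mol.
Q = n(e⁻)·F = 7.351 × 96485 = 709300 C.
I = Q/t = 709300 / 2232.0 s = 318 A.

318 A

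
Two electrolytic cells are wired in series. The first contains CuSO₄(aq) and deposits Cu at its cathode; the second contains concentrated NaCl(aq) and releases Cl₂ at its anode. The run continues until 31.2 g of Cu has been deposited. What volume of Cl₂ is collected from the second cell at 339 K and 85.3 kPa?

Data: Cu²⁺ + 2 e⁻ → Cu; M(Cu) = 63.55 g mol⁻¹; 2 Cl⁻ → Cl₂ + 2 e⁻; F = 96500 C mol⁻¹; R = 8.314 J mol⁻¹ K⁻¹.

16.2 L

n(Cu) = 31.2 / 63.55 = 0.4910 mol, so n(e⁻) = 2 × 0.4910 = 0.9819 mol.
The cells are in series, so the same 0.9819 mol of electrons passes through the second cell.
2 Cl⁻ → Cl₂ + 2 e⁻ — 2 mol e⁻ per mol Cl₂, so n(Cl₂) = 0.9819/2 = 0.4910 mol.
V = nRT/P = (0.4910 × 8.314 × 339) / (85.3 × 10³) = 0.0162 m³ = 16.2 L.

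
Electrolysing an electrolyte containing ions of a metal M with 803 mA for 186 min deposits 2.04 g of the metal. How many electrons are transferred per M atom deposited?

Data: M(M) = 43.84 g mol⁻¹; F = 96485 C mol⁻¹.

Q = I·t = 0.8030 A × 11160 s = 8961 C, so n(e⁻) = 8961/96485 = 0.09288 mol.
n(M) deposited = 2.04 / 43.84 = 0.04653 mol.
Electrons per atom = n(e⁻)/n(M) = 0.09288 / 0.04653 = 2.00 ≈ 2, so the ion is M²⁺.

2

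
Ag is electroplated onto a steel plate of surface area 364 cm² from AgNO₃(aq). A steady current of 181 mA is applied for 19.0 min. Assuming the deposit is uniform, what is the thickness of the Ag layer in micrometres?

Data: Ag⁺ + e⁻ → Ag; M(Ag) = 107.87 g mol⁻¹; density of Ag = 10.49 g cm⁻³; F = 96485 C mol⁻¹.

Q = I·t = 0.1810 × 1140.0 = 206.3 C; n(e⁻) = 0.002139 mol.
n(Ag) = n(e⁻)/1 = 0.002139 mol, so m = 0.002139 × 107.87 = 0.2307 g.
Volume = m/ρ = 0.2307 / 10.49 = 0.02199 cm³.
Thickness = V/A = 0.02199 / 364 = 6.04 × 10⁻⁵ cm = 0.604 μm.

0.604 μm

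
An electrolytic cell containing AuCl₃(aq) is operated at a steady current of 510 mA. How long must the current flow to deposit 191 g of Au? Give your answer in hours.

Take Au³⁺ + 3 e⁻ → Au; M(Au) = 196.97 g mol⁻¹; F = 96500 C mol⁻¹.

n(Au) = m/M = 191 / 196.97 = 0.9697 mol.
Each Au atom requires 3 electrons, so n(e⁻) = 3 × 0.9697 = 2.909 mol.
Q = n(e⁻)·F = 2.909 × 96500 = 280700 C.
t = Q/I = 280700 / 0.5100 A = 550400 s = 153 h.

153 h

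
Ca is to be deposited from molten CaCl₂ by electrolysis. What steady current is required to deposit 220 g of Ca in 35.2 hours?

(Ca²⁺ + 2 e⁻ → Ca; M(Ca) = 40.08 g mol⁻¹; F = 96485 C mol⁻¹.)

n(Ca) = 220 / 40.08 = 5.489 mol.
n(e⁻) = 2 × 5.489 = 10.98 mol.
Q = n(e⁻)·F = 10.98 × 96485 = 1059000 C.
I = Q/t = 1059000 / 126720 s = 8.36 A.

8.36 A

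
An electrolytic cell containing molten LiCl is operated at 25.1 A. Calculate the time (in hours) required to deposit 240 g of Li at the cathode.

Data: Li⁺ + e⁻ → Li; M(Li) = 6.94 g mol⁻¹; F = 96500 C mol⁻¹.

36.9 h

n(Li) = m/M = 240 / 6.94 = 34.58 mol.
Each Li atom requires 1 electron, so n(e⁻) = 1 × 34.58 = 34.58 mol.
Q = n(e⁻)·F = 34.58 × 96500 = 3337000 C.
t = Q/I = 3337000 / 25.10 A = 133000 s = 36.9 h.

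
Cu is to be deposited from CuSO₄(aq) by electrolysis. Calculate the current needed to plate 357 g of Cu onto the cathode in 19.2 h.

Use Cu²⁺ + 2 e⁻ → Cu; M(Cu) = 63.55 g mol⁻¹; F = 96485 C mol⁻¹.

n(Cu) = 357 / 63.55 = 5.618 mol.
n(e⁻) = 2 × 5.618 = 11.24 mol.
Q = n(e⁻)·F = 11.24 × 96485 = 1084000 C.
I = Q/t = 1084000 / 69120 s = 15.7 A.

15.7 A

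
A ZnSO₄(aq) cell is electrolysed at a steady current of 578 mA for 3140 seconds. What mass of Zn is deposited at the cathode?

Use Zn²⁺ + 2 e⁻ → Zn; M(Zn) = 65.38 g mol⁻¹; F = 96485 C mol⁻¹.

0.615 g

Q = I·t = 0.5780 A × 3140.0 s = 1815 C.
n(e⁻) = Q/F = 1815 / 96485 = 0.01881 mol.
Zn²⁺ + 2 e⁻ → Zn, so n(Zn) = n(e⁻)/2 = 0.009405 mol.
m = n·M = 0.009405 × 65.38 = 0.615 g.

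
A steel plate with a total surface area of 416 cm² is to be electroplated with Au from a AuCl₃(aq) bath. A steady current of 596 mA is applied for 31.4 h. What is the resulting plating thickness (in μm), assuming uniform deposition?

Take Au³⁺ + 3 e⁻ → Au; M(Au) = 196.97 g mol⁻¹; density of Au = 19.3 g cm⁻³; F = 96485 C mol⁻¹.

Q = I·t = 0.5960 × 113040 = 67370 C; n(e⁻) = 0.6983 mol.
n(Au) = n(e⁻)/3 = 0.2328 mol, so m = 0.2328 × 196.97 = 45.85 g.
Volume = m/ρ = 45.85 / 19.3 = 2.375 cm³.
Thickness = V/A = 2.375 / 416 = 0.00571 cm = 57.1 μm.

57.1 μm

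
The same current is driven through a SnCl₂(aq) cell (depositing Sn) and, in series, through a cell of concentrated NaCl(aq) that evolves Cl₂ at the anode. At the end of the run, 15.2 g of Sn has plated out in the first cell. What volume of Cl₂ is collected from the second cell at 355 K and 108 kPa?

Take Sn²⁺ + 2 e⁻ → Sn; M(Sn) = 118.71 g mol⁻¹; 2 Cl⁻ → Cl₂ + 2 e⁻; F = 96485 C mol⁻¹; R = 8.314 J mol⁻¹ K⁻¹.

n(Sn) = 15.2 / 118.71 = 0.1280 mol, so n(e⁻) = 2 × 0.1280 = 0.2561 mol.
The cells are in series, so the same 0.2561 mol of electrons passes through the second cell.
2 Cl⁻ → Cl₂ + 2 e⁻ — 2 mol e⁻ per mol Cl₂, so n(Cl₂) = 0.2561/2 = 0.1280 mol.
V = nRT/P = (0.1280 × 8.314 × 355) / (108 × 10³) = 0.00350 m³ = 3.50 L.

3.50 L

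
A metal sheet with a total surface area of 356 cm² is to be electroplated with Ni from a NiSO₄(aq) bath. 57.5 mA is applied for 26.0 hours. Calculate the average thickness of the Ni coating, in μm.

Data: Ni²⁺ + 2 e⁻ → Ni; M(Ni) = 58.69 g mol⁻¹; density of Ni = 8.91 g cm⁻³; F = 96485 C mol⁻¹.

5.16 μm

Q = I·t = 0.05750 × 93600 = 5382 C; n(e⁻) = 0.05578 mol.
n(Ni) = n(e⁻)/2 = 0.02789 mol, so m = 0.02789 × 58.69 = 1.637 g.
Volume = m/ρ = 1.637 / 8.91 = 0.1837 cm³.
Thickness = V/A = 0.1837 / 356 = 5.16 × 10⁻⁴ cm = 5.16 μm.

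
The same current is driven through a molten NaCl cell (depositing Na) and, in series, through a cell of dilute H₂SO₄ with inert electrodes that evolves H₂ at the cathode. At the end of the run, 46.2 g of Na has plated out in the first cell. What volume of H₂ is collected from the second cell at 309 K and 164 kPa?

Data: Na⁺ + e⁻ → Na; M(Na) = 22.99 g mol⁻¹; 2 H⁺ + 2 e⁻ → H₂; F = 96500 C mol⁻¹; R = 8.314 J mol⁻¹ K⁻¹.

15.7 L

n(Na) = 46.2 / 22.99 = 2.010 mol, so n(e⁻) = 1 × 2.010 = 2.010 mol.
The cells are in series, so the same 2.010 mol of electrons passes through the second cell.
2 H⁺ + 2 e⁻ → H₂ — 2 mol e⁻ per mol H₂, so n(H₂) = 2.010/2 = 1.005 mol.
V = nRT/P = (1.005 × 8.314 × 309) / (164 × 10³) = 0.0157 m³ = 15.7 L.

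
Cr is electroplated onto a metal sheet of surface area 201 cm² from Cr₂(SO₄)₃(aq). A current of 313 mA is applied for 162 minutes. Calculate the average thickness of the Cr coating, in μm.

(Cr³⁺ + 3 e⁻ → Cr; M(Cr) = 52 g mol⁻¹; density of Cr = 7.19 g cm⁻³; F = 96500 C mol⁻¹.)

3.78 μm

Q = I·t = 0.3130 × 9720.0 = 3042 C; n(e⁻) = 0.03153 mol.
n(Cr) = n(e⁻)/3 = 0.01051 mol, so m = 0.01051 × 52 = 0.5465 g.
Volume = m/ρ = 0.5465 / 7.19 = 0.07600 cm³.
Thickness = V/A = 0.07600 / 201 = 3.78 × 10⁻⁴ cm = 3.78 μm.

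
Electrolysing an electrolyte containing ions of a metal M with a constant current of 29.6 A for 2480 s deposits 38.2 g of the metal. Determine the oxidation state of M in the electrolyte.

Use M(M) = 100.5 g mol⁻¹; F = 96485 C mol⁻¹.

Q = I·t = 29.60 A × 2480.0 s = 73410 C, so n(e⁻) = 73410/96485 = 0.7608 mol.
n(M) deposited = 38.2 / 100.5 = 0.3801 mol.
Electrons per atom = n(e⁻)/n(M) = 0.7608 / 0.3801 = 2.00 ≈ 2, so the ion is M²⁺.

+2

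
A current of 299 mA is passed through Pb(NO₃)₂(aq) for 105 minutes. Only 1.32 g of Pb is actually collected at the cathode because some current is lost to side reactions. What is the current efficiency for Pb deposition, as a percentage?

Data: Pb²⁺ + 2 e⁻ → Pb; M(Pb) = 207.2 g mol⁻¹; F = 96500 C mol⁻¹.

Q = I·t = 0.2990 × 6300.0 = 1884 C; n(e⁻) = 1884/96500 = 0.01952 mol.
Theoretical n(Pb) = n(e⁻)/2 = 0.009760 mol, i.e. m_theo = 0.009760 × 207.2 = 2.022 g.
Efficiency = m_actual / m_theo = 1.32 / 2.022 = 65.3 %.

65.3 %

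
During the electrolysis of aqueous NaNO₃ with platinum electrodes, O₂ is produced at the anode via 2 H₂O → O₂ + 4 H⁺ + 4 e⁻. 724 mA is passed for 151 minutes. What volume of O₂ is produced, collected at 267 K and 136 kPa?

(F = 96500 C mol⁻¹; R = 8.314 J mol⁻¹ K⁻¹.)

Q = I·t = 0.7240 A × 9060.0 s = 6559 C.
n(e⁻) = Q/F = 6559 / 96500 = 0.06797 mol.
4 electrons are transferred per O₂ molecule, so n(O₂) = 0.06797 / 4 = 0.01699 mol.
V = nRT/P = (0.01699 × 8.314 × 267) / (136 × 10³ Pa) = 2.77 × 10⁻⁴ m³ = 0.277 L.

0.277 L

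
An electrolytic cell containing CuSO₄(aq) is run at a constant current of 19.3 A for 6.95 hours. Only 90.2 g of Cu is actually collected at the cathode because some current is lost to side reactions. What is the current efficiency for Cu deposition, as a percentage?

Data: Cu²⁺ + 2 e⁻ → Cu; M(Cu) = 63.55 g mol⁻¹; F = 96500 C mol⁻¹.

56.7 %

Q = I·t = 19.30 × 25020 = 482900 C; n(e⁻) = 482900/96500 = 5.004 mol.
Theoretical n(Cu) = n(e⁻)/2 = 2.502 mol, i.e. m_theo = 2.502 × 63.55 = 159.0 g.
Efficiency = m_actual / m_theo = 90.2 / 159.0 = 56.7 %.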